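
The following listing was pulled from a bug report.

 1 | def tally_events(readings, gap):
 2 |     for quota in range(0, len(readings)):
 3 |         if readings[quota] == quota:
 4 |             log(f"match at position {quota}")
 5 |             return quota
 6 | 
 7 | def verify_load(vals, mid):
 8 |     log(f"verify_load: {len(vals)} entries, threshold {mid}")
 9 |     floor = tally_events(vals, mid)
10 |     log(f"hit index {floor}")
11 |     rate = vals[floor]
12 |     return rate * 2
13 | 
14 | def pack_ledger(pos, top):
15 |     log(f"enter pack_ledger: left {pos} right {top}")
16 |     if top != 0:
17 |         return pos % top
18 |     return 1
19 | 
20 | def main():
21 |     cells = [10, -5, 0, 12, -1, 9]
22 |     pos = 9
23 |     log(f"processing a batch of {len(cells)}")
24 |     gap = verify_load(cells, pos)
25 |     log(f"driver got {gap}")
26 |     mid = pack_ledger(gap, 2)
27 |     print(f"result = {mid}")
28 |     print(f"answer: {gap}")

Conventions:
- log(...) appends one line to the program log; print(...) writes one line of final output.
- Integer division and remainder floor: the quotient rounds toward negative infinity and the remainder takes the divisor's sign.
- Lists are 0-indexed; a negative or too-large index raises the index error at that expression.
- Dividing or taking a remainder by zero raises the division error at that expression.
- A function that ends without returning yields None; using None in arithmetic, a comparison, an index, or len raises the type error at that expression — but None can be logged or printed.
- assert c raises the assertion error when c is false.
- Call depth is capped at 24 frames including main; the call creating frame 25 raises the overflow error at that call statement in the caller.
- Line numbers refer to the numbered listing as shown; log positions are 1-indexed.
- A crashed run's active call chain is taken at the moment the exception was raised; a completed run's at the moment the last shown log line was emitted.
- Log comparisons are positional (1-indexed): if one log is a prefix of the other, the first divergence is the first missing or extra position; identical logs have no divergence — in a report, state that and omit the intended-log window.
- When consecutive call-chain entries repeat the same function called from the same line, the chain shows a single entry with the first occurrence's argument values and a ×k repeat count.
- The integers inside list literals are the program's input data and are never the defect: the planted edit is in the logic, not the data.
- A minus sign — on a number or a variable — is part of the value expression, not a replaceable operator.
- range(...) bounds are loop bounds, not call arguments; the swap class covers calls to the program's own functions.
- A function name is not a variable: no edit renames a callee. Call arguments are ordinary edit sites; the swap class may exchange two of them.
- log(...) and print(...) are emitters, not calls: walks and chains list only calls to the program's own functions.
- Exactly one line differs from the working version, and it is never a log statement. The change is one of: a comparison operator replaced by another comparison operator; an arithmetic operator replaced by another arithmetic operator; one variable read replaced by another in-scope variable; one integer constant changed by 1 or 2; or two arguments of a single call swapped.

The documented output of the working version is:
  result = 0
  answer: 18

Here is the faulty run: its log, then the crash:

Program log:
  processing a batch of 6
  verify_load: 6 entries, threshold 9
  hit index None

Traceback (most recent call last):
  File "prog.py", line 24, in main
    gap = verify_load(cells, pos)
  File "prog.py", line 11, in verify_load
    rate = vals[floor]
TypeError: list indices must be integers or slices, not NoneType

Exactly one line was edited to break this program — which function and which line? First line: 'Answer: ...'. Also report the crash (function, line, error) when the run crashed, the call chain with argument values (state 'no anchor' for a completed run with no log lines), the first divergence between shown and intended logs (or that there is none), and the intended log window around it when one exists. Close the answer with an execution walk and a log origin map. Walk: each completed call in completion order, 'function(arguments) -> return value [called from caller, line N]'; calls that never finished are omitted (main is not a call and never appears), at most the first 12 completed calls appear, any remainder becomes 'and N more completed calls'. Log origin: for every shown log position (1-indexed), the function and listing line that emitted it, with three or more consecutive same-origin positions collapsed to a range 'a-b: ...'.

Answer: the defect is in tally_events at line 3.
Core observation: Position 3 is the first bad log line: 'hit index None' should read 'match at position 5'.
Crash: verify_load, line 11, TypeError.
Call chain: main -> verify_load([10, -5, 0, 12, -1, 9], 9) (called at line 24).
First divergence: at position 3 the run shows 'hit index None' where the working version logs 'match at position 5'.
Intended log window:
  1: processing a batch of 6
  2: verify_load: 6 entries, threshold 9
  3: match at position 5
  4: hit index 5
Execution walk:
  tally_events([10, -5, 0, 12, -1, 9], 9) -> None  [called from verify_load, line 9]
Log line origins:
  1: from main, line 23
  2: from verify_load, line 8
  3: from verify_load, line 10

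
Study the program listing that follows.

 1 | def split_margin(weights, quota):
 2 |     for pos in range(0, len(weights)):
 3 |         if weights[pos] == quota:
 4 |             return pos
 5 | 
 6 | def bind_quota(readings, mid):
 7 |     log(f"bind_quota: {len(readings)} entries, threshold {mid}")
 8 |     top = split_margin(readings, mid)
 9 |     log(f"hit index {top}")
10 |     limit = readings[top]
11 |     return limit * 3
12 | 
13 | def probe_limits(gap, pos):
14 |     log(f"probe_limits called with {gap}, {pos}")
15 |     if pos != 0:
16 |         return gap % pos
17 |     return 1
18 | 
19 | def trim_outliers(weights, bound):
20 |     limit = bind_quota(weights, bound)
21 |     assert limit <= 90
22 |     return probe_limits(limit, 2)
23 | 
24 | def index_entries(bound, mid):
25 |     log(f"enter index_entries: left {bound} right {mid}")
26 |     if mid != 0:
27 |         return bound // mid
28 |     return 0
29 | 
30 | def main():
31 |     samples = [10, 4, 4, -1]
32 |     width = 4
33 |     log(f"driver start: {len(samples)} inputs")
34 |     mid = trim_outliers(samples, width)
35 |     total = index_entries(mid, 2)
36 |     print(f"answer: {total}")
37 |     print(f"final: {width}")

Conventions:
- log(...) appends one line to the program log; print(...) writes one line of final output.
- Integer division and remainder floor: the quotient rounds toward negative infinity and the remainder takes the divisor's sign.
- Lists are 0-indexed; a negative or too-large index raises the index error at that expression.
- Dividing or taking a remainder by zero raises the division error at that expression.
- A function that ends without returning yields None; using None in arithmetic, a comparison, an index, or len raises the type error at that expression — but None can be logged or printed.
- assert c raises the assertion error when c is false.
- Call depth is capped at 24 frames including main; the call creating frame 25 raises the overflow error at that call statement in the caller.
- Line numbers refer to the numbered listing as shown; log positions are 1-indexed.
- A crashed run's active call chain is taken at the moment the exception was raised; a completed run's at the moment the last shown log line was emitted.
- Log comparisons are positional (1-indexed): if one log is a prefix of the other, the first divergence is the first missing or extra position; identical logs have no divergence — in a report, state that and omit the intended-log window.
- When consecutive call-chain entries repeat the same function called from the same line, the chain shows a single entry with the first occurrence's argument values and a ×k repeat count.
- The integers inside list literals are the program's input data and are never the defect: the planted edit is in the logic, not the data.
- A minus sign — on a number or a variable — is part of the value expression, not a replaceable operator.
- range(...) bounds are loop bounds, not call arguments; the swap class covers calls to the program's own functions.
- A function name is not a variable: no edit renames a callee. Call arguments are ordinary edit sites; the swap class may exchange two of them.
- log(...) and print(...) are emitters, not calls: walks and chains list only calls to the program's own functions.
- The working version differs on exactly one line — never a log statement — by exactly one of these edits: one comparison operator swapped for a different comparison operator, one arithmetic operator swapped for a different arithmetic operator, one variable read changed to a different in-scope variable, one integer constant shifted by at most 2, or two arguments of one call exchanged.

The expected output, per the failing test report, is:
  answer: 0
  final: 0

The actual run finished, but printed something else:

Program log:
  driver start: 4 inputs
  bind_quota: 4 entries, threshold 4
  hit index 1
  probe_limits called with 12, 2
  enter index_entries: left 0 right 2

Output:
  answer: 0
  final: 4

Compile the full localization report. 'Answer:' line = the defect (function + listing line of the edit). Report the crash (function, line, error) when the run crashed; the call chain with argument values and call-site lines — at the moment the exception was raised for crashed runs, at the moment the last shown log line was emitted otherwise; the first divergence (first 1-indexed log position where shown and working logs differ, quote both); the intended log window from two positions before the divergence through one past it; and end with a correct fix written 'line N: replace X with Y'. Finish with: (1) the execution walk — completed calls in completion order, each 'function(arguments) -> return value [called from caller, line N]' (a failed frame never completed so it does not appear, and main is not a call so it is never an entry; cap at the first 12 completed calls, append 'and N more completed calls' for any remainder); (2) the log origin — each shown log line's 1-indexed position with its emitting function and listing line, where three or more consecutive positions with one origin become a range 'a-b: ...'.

Answer: the defect is in main at line 37.
Key observation: The two runs log identically and part ways only at the printed values.
Call chain: main -> index_entries(0, 2) (called at line 35).
First divergence: none; the two logs match at every position.
Execution walk:
  split_margin([10, 4, 4, -1], 4) -> 1  [called from bind_quota, line 8]
  bind_quota([10, 4, 4, -1], 4) -> 12  [called from trim_outliers, line 20]
  probe_limits(12, 2) -> 0  [called from trim_outliers, line 22]
  trim_outliers([10, 4, 4, -1], 4) -> 0  [called from main, line 34]
  index_entries(0, 2) -> 0  [called from main, line 35]
Log origin:
  1: logged in main at line 33
  2: logged in bind_quota at line 7
  3: logged in bind_quota at line 9
  4: logged in probe_limits at line 14
  5: logged in index_entries at line 25
A correct fix: line 37: replace `width` with `mid`.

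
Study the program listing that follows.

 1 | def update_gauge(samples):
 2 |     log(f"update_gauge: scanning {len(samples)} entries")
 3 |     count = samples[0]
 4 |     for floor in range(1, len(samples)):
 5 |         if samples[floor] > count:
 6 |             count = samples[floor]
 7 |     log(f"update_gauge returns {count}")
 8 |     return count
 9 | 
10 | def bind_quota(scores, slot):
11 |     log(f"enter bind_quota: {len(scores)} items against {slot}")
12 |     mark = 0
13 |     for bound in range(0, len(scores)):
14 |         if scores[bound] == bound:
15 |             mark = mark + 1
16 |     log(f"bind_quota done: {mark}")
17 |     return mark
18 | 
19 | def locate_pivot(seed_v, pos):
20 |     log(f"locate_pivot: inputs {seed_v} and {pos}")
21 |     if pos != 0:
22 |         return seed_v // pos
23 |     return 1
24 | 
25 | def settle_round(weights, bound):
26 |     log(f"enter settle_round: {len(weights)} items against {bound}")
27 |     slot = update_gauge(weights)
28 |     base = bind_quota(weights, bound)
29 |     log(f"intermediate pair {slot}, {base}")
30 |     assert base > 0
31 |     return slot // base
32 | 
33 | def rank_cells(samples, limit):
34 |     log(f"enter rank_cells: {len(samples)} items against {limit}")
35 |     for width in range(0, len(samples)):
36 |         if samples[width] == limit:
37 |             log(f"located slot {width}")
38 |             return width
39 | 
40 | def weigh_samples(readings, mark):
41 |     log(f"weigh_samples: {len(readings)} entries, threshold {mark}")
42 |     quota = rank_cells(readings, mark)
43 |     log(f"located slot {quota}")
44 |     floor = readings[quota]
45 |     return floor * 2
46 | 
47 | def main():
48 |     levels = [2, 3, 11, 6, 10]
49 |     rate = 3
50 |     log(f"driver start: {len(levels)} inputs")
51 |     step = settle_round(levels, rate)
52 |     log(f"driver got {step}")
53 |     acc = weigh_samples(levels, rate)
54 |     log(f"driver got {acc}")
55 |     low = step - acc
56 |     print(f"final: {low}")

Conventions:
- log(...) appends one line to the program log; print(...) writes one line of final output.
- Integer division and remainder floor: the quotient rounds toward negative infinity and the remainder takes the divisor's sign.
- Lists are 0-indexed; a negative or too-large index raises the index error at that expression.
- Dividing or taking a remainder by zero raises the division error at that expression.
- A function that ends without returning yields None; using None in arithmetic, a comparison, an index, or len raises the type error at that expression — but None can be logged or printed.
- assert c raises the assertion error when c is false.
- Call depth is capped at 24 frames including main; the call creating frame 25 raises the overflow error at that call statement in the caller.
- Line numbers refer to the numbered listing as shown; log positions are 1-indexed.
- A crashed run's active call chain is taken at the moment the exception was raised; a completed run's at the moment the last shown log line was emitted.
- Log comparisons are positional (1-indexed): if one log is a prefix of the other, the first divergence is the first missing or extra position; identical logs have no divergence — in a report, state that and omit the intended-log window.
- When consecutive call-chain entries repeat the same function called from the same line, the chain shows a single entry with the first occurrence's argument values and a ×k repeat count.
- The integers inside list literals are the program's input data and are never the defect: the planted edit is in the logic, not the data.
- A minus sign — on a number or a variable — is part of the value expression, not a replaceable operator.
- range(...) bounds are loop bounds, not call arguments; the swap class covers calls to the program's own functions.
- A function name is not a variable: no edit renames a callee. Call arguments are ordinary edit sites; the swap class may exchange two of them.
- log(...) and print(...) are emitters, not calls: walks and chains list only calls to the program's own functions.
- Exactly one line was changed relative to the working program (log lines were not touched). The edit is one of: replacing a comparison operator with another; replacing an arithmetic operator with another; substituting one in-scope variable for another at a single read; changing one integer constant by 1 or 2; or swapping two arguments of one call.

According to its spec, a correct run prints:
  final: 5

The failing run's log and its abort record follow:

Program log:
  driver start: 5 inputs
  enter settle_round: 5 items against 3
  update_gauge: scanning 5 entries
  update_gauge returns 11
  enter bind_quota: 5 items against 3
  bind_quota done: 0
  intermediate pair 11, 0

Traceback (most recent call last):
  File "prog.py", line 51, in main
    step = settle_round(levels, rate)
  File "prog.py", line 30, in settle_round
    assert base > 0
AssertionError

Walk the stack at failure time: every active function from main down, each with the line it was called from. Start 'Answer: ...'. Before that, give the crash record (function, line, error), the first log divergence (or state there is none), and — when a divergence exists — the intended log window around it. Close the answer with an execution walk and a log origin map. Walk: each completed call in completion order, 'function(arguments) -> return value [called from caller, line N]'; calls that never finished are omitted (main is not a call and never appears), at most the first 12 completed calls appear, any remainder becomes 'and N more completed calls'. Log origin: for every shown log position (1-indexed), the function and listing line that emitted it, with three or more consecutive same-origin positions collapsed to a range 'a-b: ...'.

Answer: main -> settle_round (called at line 51).
Core observation: The log first diverges at position 6: the faulty run prints 'bind_quota done: 0' where the working version prints 'bind_quota done: 1'.
Crash: settle_round, line 30, AssertionError.
First divergence: at position 6 the run shows 'bind_quota done: 0' where the working version logs 'bind_quota done: 1'.
Intended log window:
  4: update_gauge returns 11
  5: enter bind_quota: 5 items against 3
  6: bind_quota done: 1
  7: intermediate pair 11, 1
Execution walk:
  update_gauge([2, 3, 11, 6, 10]) -> 11  [called from settle_round, line 27]
  bind_quota([2, 3, 11, 6, 10], 3) -> 0  [called from settle_round, line 28]
Origin of each log line:
  1 — main, line 50
  2 — settle_round, line 26
  3 — update_gauge, line 2
  4 — update_gauge, line 7
  5 — bind_quota, line 11
  6 — bind_quota, line 16
  7 — settle_round, line 29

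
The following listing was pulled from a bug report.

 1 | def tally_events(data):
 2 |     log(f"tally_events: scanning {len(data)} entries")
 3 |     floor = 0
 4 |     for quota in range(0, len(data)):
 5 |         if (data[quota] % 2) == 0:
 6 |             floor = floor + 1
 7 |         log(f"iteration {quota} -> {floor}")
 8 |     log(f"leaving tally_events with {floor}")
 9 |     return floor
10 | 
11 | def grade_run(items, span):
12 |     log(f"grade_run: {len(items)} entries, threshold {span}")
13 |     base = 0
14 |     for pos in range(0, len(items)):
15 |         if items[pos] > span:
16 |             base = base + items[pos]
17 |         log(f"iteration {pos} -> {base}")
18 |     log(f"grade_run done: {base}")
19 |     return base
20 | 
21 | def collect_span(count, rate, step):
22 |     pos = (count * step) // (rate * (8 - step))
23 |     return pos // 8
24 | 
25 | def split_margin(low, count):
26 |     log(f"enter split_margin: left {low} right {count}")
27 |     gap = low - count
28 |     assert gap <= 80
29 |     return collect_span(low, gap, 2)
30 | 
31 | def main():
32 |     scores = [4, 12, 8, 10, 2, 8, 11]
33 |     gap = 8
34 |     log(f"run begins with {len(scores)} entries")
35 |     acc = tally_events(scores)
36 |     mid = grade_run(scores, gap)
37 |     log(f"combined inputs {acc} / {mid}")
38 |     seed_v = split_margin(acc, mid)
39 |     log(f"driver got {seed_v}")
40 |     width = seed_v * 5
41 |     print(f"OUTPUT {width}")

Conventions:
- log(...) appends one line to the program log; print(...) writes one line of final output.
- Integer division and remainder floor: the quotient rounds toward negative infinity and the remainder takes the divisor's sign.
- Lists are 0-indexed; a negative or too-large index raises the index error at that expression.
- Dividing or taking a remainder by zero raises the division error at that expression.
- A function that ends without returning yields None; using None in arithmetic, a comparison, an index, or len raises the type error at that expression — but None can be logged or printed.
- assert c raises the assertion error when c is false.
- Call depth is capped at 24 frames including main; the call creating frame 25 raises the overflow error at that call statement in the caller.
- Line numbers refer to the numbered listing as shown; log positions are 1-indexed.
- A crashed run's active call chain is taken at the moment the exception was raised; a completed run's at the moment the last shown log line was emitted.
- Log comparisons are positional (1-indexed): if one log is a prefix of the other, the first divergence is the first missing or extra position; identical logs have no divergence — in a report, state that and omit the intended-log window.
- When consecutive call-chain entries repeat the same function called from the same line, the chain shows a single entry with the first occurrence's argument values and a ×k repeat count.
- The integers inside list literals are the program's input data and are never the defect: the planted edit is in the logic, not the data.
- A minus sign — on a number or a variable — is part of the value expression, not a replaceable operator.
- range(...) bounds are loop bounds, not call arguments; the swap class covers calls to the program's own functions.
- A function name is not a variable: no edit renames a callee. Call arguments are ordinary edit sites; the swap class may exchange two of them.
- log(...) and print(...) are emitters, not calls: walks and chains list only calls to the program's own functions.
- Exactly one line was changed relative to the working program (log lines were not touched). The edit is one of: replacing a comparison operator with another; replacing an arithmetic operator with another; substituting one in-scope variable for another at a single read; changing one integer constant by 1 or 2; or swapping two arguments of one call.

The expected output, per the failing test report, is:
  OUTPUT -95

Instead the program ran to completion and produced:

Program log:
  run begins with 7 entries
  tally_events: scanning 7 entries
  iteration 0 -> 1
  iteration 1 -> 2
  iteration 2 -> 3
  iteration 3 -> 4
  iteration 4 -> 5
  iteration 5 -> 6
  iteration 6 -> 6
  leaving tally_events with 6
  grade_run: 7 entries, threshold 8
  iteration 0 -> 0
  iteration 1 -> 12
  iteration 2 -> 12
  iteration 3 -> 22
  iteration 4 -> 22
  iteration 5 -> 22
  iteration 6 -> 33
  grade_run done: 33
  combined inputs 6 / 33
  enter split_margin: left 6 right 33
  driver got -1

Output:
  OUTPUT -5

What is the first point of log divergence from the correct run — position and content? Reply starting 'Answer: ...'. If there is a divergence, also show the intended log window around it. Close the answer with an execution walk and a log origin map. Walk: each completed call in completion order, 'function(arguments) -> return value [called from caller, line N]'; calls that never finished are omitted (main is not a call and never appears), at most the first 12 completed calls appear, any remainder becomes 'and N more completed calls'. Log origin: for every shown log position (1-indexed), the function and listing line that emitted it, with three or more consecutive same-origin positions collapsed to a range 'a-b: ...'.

Answer: position 22 — shown 'driver got -1', intended 'driver got -19'.
Intended log window:
  20: combined inputs 6 / 33
  21: enter split_margin: left 6 right 33
  22: driver got -19
Execution walk:
  tally_events([4, 12, 8, 10, 2, 8, 11]) -> 6  [called from main, line 35]
  grade_run([4, 12, 8, 10, 2, 8, 11], 8) -> 33  [called from main, line 36]
  collect_span(6, -27, 2) -> -1  [called from split_margin, line 29]
  split_margin(6, 33) -> -1  [called from main, line 38]
Origin of each log line:
  1: from main, line 34
  2: from tally_events, line 2
  3-9: from tally_events, line 7
  10: from tally_events, line 8
  11: from grade_run, line 12
  12-18: from grade_run, line 17
  19: from grade_run, line 18
  20: from main, line 37
  21: from split_margin, line 26
  22: from main, line 39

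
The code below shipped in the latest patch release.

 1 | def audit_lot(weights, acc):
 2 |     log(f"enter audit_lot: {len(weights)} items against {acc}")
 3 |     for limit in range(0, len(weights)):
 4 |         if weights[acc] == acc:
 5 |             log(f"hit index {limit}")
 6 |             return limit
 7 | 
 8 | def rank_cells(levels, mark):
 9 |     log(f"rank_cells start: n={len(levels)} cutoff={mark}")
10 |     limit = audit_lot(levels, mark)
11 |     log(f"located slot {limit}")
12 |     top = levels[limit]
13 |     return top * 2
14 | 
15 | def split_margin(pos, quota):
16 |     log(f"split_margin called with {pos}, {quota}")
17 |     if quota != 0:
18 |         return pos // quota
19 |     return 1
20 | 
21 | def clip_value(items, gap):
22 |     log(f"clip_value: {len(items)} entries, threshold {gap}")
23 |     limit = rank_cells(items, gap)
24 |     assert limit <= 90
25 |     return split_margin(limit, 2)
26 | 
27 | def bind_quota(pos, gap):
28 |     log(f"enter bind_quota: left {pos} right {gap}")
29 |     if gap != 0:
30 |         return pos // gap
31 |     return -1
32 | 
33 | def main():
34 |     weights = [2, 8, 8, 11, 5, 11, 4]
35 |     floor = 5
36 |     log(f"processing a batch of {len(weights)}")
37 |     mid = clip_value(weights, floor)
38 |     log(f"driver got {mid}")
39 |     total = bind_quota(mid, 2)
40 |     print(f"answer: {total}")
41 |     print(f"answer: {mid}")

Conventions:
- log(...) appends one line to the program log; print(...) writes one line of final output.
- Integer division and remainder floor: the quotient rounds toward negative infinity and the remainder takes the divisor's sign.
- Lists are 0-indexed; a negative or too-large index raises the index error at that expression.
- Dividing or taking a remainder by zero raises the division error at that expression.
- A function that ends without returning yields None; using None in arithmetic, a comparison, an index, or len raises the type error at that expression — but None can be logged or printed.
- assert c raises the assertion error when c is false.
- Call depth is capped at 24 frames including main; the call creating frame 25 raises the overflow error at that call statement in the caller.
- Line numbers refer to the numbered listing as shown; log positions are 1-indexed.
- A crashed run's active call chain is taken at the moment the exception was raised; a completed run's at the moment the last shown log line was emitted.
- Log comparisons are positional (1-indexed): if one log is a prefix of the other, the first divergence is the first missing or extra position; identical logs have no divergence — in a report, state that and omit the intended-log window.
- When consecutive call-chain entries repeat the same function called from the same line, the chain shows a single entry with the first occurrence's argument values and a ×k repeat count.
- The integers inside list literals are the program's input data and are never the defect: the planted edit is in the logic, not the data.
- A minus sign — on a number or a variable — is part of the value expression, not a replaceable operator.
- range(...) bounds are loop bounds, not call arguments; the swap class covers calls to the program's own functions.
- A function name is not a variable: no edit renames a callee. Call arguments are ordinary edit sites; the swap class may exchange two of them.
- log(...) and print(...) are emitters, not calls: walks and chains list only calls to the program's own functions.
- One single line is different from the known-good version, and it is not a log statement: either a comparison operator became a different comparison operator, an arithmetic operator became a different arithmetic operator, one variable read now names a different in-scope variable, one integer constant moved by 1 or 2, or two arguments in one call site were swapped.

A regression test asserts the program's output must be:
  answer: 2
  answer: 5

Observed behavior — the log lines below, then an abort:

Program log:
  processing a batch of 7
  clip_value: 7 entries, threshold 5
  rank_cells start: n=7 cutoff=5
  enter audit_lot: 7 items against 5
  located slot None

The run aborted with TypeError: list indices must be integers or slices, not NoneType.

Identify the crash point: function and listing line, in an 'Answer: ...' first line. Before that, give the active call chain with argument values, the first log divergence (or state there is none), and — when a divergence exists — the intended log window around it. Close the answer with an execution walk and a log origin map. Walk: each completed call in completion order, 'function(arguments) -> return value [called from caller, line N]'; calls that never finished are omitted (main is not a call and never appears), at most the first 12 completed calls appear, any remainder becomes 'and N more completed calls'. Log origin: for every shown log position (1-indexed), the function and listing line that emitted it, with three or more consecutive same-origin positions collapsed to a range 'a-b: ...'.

Answer: the error was raised in rank_cells, line 12.
Key fact: Log line 5 is where behavior first shows: 'located slot None' appears instead of 'hit index 4'.
Call chain: main -> clip_value([2, 8, 8, 11, 5, 11, 4], 5) (called at line 37) -> rank_cells([2, 8, 8, 11, 5, 11, 4], 5) (called at line 23).
First divergence: at position 5 the run shows 'located slot None' where the working version logs 'hit index 4'.
Intended log window:
  3: rank_cells start: n=7 cutoff=5
  4: enter audit_lot: 7 items against 5
  5: hit index 4
  6: located slot 4
Execution walk:
  audit_lot([2, 8, 8, 11, 5, 11, 4], 5) -> None  [called from rank_cells, line 10]
Log line origins:
  1: emitted by main (line 36)
  2: emitted by clip_value (line 22)
  3: emitted by rank_cells (line 9)
  4: emitted by audit_lot (line 2)
  5: emitted by rank_cells (line 11)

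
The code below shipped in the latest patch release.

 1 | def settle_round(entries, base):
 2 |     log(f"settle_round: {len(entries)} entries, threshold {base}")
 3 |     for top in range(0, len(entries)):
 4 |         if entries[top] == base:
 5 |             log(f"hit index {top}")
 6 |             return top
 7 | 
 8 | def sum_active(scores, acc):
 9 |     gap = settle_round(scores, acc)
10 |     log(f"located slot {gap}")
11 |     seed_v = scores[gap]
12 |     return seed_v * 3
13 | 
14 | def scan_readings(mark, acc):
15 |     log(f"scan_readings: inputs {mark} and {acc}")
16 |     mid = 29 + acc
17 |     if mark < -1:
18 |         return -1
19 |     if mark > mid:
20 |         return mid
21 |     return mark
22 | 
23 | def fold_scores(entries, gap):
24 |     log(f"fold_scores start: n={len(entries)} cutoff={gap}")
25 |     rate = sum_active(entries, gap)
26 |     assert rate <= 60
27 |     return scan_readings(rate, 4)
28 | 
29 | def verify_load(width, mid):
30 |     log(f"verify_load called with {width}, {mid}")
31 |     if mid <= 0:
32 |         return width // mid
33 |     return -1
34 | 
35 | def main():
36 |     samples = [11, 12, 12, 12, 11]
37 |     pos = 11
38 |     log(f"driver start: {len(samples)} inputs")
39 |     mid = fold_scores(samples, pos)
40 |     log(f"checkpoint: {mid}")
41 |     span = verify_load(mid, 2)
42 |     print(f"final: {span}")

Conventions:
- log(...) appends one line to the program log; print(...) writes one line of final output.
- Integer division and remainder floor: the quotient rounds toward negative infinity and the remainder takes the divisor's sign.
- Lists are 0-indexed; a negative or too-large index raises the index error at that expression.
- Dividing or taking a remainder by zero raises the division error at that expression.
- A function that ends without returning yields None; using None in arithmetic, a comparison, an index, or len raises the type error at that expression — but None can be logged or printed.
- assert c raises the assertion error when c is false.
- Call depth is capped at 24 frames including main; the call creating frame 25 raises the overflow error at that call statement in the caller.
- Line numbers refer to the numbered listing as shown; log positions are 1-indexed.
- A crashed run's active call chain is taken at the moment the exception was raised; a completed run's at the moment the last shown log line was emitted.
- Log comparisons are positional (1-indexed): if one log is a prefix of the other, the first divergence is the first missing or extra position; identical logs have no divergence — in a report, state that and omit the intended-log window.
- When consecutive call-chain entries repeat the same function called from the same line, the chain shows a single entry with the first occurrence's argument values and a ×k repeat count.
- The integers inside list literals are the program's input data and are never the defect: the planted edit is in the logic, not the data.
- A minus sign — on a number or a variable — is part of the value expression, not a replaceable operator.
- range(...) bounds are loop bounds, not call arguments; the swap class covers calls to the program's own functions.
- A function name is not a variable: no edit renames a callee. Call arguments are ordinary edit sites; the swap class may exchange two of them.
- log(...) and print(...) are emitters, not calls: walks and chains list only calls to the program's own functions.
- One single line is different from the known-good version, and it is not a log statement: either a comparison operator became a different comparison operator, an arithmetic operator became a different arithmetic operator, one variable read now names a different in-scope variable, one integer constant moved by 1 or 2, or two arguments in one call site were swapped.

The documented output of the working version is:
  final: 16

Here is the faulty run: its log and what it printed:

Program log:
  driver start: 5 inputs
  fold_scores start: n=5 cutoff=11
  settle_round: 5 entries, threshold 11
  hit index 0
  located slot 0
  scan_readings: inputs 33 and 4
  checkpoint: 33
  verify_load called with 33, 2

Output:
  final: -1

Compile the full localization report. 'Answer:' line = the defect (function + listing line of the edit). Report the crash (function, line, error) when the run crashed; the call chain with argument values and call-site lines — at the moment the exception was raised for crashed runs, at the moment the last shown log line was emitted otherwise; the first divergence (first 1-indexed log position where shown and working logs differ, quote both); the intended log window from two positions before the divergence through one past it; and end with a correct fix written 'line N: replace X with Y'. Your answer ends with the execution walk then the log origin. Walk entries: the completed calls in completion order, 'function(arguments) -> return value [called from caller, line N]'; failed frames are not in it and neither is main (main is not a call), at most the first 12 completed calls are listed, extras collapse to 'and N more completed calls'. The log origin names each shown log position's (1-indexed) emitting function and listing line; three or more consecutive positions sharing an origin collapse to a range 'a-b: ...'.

Answer: the defect is in verify_load at line 31.
Key observation: The logs agree in full; only the final output differs.
Call chain: main -> verify_load(33, 2) (called at line 41).
First divergence: none — the logs agree in full.
Execution walk:
  settle_round([11, 12, 12, 12, 11], 11) -> 0  [called from sum_active, line 9]
  sum_active([11, 12, 12, 12, 11], 11) -> 33  [called from fold_scores, line 25]
  scan_readings(33, 4) -> 33  [called from fold_scores, line 27]
  fold_scores([11, 12, 12, 12, 11], 11) -> 33  [called from main, line 39]
  verify_load(33, 2) -> -1  [called from main, line 41]
Origin of each log line:
  1: from main, line 38
  2: from fold_scores, line 24
  3: from settle_round, line 2
  4: from settle_round, line 5
  5: from sum_active, line 10
  6: from scan_readings, line 15
  7: from main, line 40
  8: from verify_load, line 30
A correct fix: line 31: replace `<=` with `!=`.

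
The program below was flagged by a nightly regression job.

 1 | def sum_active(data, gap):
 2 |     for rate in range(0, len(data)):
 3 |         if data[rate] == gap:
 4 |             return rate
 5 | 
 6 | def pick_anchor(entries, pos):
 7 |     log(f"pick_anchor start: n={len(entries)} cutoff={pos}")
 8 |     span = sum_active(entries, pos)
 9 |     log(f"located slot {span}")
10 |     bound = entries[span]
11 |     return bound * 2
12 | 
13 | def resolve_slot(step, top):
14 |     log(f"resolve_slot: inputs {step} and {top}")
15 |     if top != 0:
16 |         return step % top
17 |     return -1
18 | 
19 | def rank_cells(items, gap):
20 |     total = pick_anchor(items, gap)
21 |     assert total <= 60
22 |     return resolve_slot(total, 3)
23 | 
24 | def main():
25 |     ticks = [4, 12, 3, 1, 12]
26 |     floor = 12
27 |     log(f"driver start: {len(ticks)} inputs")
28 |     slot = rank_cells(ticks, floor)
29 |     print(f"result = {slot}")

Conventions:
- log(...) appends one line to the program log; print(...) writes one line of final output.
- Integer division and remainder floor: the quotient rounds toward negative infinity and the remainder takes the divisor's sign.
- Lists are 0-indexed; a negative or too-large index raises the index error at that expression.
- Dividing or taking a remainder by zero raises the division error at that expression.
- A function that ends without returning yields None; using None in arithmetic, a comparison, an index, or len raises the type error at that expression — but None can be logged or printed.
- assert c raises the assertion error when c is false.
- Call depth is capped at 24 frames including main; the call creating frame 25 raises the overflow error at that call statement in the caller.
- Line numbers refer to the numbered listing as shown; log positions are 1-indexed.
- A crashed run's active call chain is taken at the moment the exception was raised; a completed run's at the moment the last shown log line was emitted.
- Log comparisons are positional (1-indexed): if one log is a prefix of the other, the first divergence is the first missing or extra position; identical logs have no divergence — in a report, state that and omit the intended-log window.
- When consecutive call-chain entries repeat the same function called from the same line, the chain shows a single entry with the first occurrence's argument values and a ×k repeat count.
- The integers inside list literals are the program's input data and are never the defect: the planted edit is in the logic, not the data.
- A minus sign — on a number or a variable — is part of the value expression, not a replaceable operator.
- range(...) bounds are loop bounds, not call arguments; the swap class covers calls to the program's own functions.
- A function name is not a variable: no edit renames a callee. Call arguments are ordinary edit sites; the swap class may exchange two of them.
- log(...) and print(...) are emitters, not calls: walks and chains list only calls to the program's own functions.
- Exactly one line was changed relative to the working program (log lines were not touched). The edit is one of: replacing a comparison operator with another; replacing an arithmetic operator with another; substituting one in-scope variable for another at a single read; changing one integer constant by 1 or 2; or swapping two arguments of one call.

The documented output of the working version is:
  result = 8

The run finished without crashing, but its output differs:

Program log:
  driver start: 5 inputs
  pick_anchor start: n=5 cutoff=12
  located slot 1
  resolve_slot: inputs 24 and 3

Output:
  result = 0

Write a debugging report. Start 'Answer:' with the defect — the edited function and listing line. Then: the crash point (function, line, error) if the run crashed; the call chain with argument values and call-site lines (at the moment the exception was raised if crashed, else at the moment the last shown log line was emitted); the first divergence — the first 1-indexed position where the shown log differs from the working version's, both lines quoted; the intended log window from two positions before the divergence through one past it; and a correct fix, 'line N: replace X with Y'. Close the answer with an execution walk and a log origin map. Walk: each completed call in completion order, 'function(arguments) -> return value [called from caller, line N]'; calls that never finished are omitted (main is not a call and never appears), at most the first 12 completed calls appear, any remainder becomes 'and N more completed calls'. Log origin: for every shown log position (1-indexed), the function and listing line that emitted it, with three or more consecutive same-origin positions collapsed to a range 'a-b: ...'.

Answer: the defect is in resolve_slot at line 16.
The tell: Nothing in the log betrays the bug — only the output does.
Call chain: main -> rank_cells([4, 12, 3, 1, 12], 12) (called at line 28) -> resolve_slot(24, 3) (called at line 22).
First divergence: none (the log streams are identical).
Execution walk:
  sum_active([4, 12, 3, 1, 12], 12) -> 1  [called from pick_anchor, line 8]
  pick_anchor([4, 12, 3, 1, 12], 12) -> 24  [called from rank_cells, line 20]
  resolve_slot(24, 3) -> 0  [called from rank_cells, line 22]
  rank_cells([4, 12, 3, 1, 12], 12) -> 0  [called from main, line 28]
Log origin:
  1: logged in main at line 27
  2: logged in pick_anchor at line 7
  3: logged in pick_anchor at line 9
  4: logged in resolve_slot at line 14
A correct fix: line 16: replace `%` with `//`.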